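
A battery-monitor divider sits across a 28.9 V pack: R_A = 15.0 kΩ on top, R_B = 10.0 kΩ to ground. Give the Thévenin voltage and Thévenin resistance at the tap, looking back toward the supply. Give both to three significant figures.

V_th is the open-circuit tap voltage: 28.9 × 10.0/(15.0 + 10.0) = 11.6 V.
With the supply zeroed, R_A and R_B appear in parallel from the tap: R_th = R_A‖R_B = (15.0 × 10.0)/25.00 = 6.00 kΩ.

V_th = 11.6 V, R_th = 6.00 kΩ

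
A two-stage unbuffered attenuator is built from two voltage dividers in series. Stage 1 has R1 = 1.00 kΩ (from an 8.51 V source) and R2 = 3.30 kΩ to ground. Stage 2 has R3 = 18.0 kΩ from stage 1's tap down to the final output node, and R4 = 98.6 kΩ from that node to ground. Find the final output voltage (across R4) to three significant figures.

V_out ≈ 5.49 V

Stage 2 presents R3+R4 = 116.6 kΩ as a load on stage 1's tap.
Stage 1's lower leg becomes R2‖(R3+R4) = 3.209 kΩ, so V_mid = 8.51 × 3.209/4.209 = 6.488 V.
Stage 2 is itself unloaded: V_out = V_mid × R4/(R3+R4) = 6.488 × 98.6/116.6 = 5.49 V.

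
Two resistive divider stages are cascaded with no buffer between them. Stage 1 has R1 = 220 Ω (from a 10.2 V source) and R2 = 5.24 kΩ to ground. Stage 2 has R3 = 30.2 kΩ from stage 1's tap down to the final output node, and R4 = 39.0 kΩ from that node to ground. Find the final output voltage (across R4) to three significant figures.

Stage 2 presents R3+R4 = 69200 Ω as a load on stage 1's tap.
Stage 1's lower leg becomes R2‖(R3+R4) = 4871 Ω, so V_mid = 10.2 × 4871/5091 = 9.759 V.
Stage 2 is itself unloaded: V_out = V_mid × R4/(R3+R4) = 9.759 × 39000/69200 = 5.50 V.

V_out ≈ 5.50 V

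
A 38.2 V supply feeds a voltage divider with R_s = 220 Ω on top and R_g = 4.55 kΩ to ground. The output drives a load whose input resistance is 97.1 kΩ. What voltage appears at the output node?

V_out ≈ 36.4 V

The load sits in parallel with R_g: R_g‖R_L = (4550 × 97100) / (4550 + 97100) = 4346 Ω.
V_out = 38.2 × 4346 / (220 + 4346) = 38.2 × 4346/4566 = 36.4 V.
(Unloaded it would have been 36.4 V.)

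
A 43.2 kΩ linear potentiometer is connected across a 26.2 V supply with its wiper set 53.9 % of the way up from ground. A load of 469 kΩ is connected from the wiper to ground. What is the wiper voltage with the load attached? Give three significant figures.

The wiper splits the pot into (1−α)R = 19.92 kΩ above and αR = 23.28 kΩ below.
Lower section ‖ load = 22.18 kΩ.
V_wiper = 26.2 × 22.18/(19.92 + 22.18) = 13.8 V.

V ≈ 13.8 V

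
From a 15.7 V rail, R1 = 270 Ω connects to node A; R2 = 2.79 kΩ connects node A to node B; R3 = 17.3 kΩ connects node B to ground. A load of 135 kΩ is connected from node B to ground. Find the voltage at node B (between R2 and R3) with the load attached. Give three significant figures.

V ≈ 13.1 V

At node B, R3 is in parallel with the load: R3‖R_L = 15330 Ω.
Below node A the resistance is R2 + (R3‖R_L) = 18120 Ω, so V_A = 15.7 × 18120/18390 = 15.47 V.
Then V_B = V_A × (R3‖R_L)/(R2 + R3‖R_L) = 15.47 × 15330/18120 = 13.1 V.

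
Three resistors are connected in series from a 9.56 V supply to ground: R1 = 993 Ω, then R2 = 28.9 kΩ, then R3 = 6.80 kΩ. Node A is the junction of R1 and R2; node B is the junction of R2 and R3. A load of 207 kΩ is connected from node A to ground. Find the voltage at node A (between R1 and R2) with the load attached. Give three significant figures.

Below node A the series string R2+R3 = 35700 Ω sits in parallel with the 207000 Ω load: 30450 Ω.
V_A = 9.56 × 30450/(993 + 30450) = 9.26 V.

V ≈ 9.26 V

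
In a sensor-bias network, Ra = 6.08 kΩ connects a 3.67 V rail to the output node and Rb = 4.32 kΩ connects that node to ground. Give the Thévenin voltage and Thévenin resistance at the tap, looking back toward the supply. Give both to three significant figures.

V_th = 1.52 V, R_th = 2.53 kΩ

V_th is the open-circuit tap voltage: 3.67 × 4.32/(6.08 + 4.32) = 1.52 V.
With the supply zeroed, Ra and Rb appear in parallel from the tap: R_th = Ra‖Rb = (6.08 × 4.32)/10.40 = 2.53 kΩ.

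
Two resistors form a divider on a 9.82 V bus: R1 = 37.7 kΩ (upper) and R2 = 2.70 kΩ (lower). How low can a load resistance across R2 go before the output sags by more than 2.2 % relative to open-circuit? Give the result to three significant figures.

R_L(min) ≈ 112 kΩ

Output resistance R_th = R1‖R2 = (37.7 × 2.70)/40.40 = 2.520 kΩ.
The fractional drop is R_th/(R_th + R_L); requiring this ≤ 0.0220 gives R_L ≥ R_th(1/0.0220 − 1) = 2.520 × 44.45 = 112 kΩ.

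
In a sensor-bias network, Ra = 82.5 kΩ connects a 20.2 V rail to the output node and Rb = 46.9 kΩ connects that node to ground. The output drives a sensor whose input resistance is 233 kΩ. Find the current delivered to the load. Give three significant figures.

I_L ≈ 0.0278 mA

Rb‖R_L = 39.04 kΩ; V_out = 20.2 × 39.04/121.5 = 6.489 V.
I_L = V_out / R_L = 6.489 / 233 kΩ = 0.0278 mA.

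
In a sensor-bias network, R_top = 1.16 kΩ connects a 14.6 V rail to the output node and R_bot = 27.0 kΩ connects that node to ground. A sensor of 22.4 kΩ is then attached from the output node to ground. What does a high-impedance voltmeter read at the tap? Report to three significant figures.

The load sits in parallel with R_bot: R_bot‖R_L = (27.0 × 22.4) / (27.0 + 22.4) = 12.24 kΩ.
V_out = 14.6 × 12.24 / (1.16 + 12.24) = 14.6 × 12.24/13.40 = 13.3 V.

V_out ≈ 13.3 V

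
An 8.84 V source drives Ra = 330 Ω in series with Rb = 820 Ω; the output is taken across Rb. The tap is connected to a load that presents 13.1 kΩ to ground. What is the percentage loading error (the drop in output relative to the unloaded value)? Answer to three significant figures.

The divider's output (Thévenin) resistance is Ra‖Rb = 235.3 Ω.
Fractional drop under load = R_th/(R_th + R_L) = 235.3 / (235.3 + 13100) = 0.01765.
So the output falls by 1.76 %.

1.76 %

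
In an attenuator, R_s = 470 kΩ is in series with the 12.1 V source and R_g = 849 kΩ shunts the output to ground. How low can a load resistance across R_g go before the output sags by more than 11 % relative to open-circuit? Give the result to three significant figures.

R_L(min) ≈ 2.45 MΩ

Output resistance R_th = R_s‖R_g = (470 × 849)/1319 = 302.5 kΩ.
The fractional drop is R_th/(R_th + R_L); requiring this ≤ 0.110 gives R_L ≥ R_th(1/0.110 − 1) = 302.5 × 8.091 = 2.45 MΩ.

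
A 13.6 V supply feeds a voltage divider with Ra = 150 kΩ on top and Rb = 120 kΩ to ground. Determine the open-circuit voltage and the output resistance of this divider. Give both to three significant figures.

V_th is the open-circuit tap voltage: 13.6 × 120/(150 + 120) = 6.04 V.
With the supply zeroed, Ra and Rb appear in parallel from the tap: R_th = Ra‖Rb = (150 × 120)/270.0 = 66.7 kΩ.

V_th = 6.04 V, R_th = 66.7 kΩ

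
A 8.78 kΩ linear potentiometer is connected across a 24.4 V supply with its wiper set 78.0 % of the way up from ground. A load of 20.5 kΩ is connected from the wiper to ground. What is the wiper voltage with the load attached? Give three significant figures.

The wiper splits the pot into (1−α)R = 1.932 kΩ above and αR = 6.848 kΩ below.
Lower section ‖ load = 5.133 kΩ.
V_wiper = 24.4 × 5.133/(1.932 + 5.133) = 17.7 V.

V ≈ 17.7 V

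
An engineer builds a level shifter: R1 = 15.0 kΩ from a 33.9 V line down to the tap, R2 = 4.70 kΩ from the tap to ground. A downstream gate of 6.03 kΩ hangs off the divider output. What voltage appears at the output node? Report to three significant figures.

V_out ≈ 5.08 V

The load sits in parallel with R2: R2‖R_L = (4.70 × 6.03) / (4.70 + 6.03) = 2.641 kΩ.
V_out = 33.9 × 2.641 / (15.0 + 2.641) = 33.9 × 2.641/17.64 = 5.08 V.
(Unloaded it would have been 8.09 V.)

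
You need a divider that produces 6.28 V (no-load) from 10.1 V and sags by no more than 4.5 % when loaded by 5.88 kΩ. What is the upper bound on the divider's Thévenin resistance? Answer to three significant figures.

Loading drop = R_th/(R_th + R_L) ≤ 0.0450, so R_th ≤ R_L · ε/(1−ε) = 5.88 kΩ × 0.0450/0.9550 = 277 Ω.

R_th ≤ 277 Ω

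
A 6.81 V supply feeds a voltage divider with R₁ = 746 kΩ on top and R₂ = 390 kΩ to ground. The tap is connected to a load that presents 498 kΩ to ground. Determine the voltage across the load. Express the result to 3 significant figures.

The load sits in parallel with R₂: R₂‖R_L = (390 × 498) / (390 + 498) = 218.7 kΩ.
V_out = 6.81 × 218.7 / (746 + 218.7) = 6.81 × 218.7/964.7 = 1.54 V.

V_out ≈ 1.54 V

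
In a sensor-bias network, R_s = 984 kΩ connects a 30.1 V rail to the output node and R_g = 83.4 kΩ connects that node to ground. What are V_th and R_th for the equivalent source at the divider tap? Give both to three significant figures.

V_th = 2.35 V, R_th = 76.9 kΩ

V_th is the open-circuit tap voltage: 30.1 × 83.4/(984 + 83.4) = 2.35 V.
With the supply zeroed, R_s and R_g appear in parallel from the tap: R_th = R_s‖R_g = (984 × 83.4)/1067 = 76.9 kΩ.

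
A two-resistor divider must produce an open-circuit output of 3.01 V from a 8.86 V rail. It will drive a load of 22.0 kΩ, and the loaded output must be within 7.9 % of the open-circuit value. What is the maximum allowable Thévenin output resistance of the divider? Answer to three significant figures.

R_th ≤ 1.89 kΩ

Loading drop = R_th/(R_th + R_L) ≤ 0.0790, so R_th ≤ R_L · ε/(1−ε) = 22.0 kΩ × 0.0790/0.9210 = 1.89 kΩ.
(Any R1, R2 with R2/(R1+R2) = 0.340 and R1‖R2 ≤ 1.89 kΩ will meet the spec.)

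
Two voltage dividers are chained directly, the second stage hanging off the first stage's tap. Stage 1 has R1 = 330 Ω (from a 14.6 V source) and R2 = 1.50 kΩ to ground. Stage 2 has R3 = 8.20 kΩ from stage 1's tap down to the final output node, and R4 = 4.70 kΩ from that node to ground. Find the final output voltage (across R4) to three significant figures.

V_out ≈ 4.27 V

Stage 2 presents R3+R4 = 12900 Ω as a load on stage 1's tap.
Stage 1's lower leg becomes R2‖(R3+R4) = 1344 Ω, so V_mid = 14.6 × 1344/1674 = 11.72 V.
Stage 2 is itself unloaded: V_out = V_mid × R4/(R3+R4) = 11.72 × 4700/12900 = 4.27 V.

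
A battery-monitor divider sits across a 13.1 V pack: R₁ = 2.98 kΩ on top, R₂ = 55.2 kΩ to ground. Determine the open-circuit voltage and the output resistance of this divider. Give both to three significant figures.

V_th is the open-circuit tap voltage: 13.1 × 55.2/(2.98 + 55.2) = 12.4 V.
With the supply zeroed, R₁ and R₂ appear in parallel from the tap: R_th = R₁‖R₂ = (2.98 × 55.2)/58.18 = 2.83 kΩ.

V_th = 12.4 V, R_th = 2.83 kΩ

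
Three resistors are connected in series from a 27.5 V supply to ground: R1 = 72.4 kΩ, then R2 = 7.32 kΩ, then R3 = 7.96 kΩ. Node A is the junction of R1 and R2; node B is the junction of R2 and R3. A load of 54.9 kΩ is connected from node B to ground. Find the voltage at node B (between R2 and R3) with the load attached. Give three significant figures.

V ≈ 2.21 V

At node B, R3 is in parallel with the load: R3‖R_L = 6.952 kΩ.
Below node A the resistance is R2 + (R3‖R_L) = 14.27 kΩ, so V_A = 27.5 × 14.27/86.67 = 4.528 V.
Then V_B = V_A × (R3‖R_L)/(R2 + R3‖R_L) = 4.528 × 6.952/14.27 = 2.21 V.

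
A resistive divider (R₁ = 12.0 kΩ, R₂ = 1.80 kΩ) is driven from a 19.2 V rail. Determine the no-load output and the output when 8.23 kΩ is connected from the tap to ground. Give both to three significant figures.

Open-circuit: V = 19.2 × 1.80/(12.0 + 1.80) = 2.50 V.
With the load, R₂ becomes R₂‖R_L = 1.477 kΩ, so V = 19.2 × 1.477/13.48 = 2.10 V.

Unloaded: 2.50 V; loaded: 2.10 V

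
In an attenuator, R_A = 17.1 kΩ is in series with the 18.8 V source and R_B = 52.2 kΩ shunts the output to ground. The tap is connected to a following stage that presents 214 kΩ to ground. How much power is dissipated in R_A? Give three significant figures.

P ≈ 1.73 mW

Total resistance from the source is R_A + (R_B‖R_L) = 59.06 kΩ, so I = 18.8/59.06 kΩ = 0.3183 mA.
P = I²·R_A = (0.3183 mA)² × 17.1 kΩ = 1.73 mW.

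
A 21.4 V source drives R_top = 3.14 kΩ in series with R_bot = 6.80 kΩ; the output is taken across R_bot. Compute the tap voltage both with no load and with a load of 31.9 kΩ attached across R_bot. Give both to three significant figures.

Unloaded: 14.6 V; loaded: 13.7 V

Open-circuit: V = 21.4 × 6.80/(3.14 + 6.80) = 14.6 V.
With the load, R_bot becomes R_bot‖R_L = 5.605 kΩ, so V = 21.4 × 5.605/8.745 = 13.7 V.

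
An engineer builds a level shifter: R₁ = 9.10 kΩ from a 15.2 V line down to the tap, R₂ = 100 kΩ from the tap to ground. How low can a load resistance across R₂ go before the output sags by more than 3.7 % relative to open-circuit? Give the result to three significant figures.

Output resistance R_th = R₁‖R₂ = (9.10 × 100)/109.1 = 8.341 kΩ.
The fractional drop is R_th/(R_th + R_L); requiring this ≤ 0.0370 gives R_L ≥ R_th(1/0.0370 − 1) = 8.341 × 26.03 = 217 kΩ.

R_L(min) ≈ 217 kΩ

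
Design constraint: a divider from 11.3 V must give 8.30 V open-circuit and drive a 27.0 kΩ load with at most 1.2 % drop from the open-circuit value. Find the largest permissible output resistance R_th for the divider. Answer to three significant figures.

R_th ≤ 328 Ω

Loading drop = R_th/(R_th + R_L) ≤ 0.0120, so R_th ≤ R_L · ε/(1−ε) = 27.0 kΩ × 0.0120/0.9880 = 328 Ω.
(Any R1, R2 with R2/(R1+R2) = 0.735 and R1‖R2 ≤ 328 Ω will meet the spec.)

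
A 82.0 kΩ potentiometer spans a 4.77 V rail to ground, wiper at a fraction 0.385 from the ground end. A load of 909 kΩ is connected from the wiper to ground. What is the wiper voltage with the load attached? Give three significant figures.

The wiper splits the pot into (1−α)R = 50.43 kΩ above and αR = 31.57 kΩ below.
Lower section ‖ load = 30.51 kΩ.
V_wiper = 4.77 × 30.51/(50.43 + 30.51) = 1.80 V.

V ≈ 1.80 V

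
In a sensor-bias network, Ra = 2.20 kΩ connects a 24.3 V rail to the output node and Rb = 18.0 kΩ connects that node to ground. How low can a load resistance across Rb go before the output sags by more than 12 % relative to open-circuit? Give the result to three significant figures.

R_L(min) ≈ 14.4 kΩ

Output resistance R_th = Ra‖Rb = (2.20 × 18.0)/20.20 = 1.960 kΩ.
The fractional drop is R_th/(R_th + R_L); requiring this ≤ 0.120 gives R_L ≥ R_th(1/0.120 − 1) = 1.960 × 7.333 = 14.4 kΩ.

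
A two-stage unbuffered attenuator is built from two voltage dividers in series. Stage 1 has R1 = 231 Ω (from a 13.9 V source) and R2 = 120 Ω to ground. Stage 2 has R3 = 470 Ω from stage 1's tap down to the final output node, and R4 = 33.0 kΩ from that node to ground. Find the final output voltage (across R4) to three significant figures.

V_out ≈ 4.67 V

Stage 2 presents R3+R4 = 33470 Ω as a load on stage 1's tap.
Stage 1's lower leg becomes R2‖(R3+R4) = 119.6 Ω, so V_mid = 13.9 × 119.6/350.6 = 4.741 V.
Stage 2 is itself unloaded: V_out = V_mid × R4/(R3+R4) = 4.741 × 33000/33470 = 4.67 V.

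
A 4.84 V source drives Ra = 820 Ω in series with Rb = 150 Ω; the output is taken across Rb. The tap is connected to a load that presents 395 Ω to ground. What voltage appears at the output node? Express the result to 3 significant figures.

The load sits in parallel with Rb: Rb‖R_L = (150 × 395) / (150 + 395) = 108.7 Ω.
V_out = 4.84 × 108.7 / (820 + 108.7) = 4.84 × 108.7/928.7 = 0.567 V.
(Unloaded it would have been 0.748 V.)

V_out ≈ 0.567 V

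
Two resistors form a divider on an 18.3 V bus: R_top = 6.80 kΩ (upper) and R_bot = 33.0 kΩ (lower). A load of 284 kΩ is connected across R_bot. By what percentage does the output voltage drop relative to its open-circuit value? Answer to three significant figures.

1.95 %

The divider's output (Thévenin) resistance is R_top‖R_bot = 5.638 kΩ.
Fractional drop under load = R_th/(R_th + R_L) = 5.638 / (5.638 + 284) = 0.01947.
So the output falls by 1.95 %.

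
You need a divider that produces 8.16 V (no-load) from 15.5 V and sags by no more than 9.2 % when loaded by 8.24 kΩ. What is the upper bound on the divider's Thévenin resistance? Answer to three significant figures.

R_th ≤ 835 Ω

Loading drop = R_th/(R_th + R_L) ≤ 0.0920, so R_th ≤ R_L · ε/(1−ε) = 8.24 kΩ × 0.0920/0.9080 = 835 Ω.
(Any R1, R2 with R2/(R1+R2) = 0.526 and R1‖R2 ≤ 835 Ω will meet the spec.)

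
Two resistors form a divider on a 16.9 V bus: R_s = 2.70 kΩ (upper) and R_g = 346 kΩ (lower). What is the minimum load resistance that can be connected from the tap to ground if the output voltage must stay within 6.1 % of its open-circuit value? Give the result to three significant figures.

Output resistance R_th = R_s‖R_g = (2.70 × 346)/348.7 = 2.679 kΩ.
The fractional drop is R_th/(R_th + R_L); requiring this ≤ 0.0610 gives R_L ≥ R_th(1/0.0610 − 1) = 2.679 × 15.39 = 41.2 kΩ.

R_L(min) ≈ 41.2 kΩ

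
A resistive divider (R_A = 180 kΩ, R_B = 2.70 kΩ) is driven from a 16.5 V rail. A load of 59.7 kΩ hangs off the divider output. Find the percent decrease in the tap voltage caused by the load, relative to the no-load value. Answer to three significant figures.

The divider's output (Thévenin) resistance is R_A‖R_B = 2.660 kΩ.
Fractional drop under load = R_th/(R_th + R_L) = 2.660 / (2.660 + 59.7) = 0.04266.
So the output falls by 4.27 %.

4.27 %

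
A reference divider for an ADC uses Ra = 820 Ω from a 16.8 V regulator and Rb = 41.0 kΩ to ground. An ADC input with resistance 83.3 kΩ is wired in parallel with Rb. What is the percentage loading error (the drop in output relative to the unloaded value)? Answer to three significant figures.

0.956 %

The divider's output (Thévenin) resistance is Ra‖Rb = 803.9 Ω.
Fractional drop under load = R_th/(R_th + R_L) = 803.9 / (803.9 + 83300) = 0.009559.
So the output falls by 0.956 %.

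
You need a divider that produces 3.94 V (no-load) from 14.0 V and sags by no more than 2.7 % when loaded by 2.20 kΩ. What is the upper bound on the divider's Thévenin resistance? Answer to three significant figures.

R_th ≤ 61.0 Ω

Loading drop = R_th/(R_th + R_L) ≤ 0.0270, so R_th ≤ R_L · ε/(1−ε) = 2.20 kΩ × 0.0270/0.9730 = 61.0 Ω.
(Any R1, R2 with R2/(R1+R2) = 0.281 and R1‖R2 ≤ 61.0 Ω will meet the spec.)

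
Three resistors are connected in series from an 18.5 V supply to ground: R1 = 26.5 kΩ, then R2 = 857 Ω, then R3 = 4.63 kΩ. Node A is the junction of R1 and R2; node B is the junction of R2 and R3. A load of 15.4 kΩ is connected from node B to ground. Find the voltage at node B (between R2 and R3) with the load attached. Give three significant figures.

V ≈ 2.13 V

At node B, R3 is in parallel with the load: R3‖R_L = 3560 Ω.
Below node A the resistance is R2 + (R3‖R_L) = 4417 Ω, so V_A = 18.5 × 4417/30920 = 2.643 V.
Then V_B = V_A × (R3‖R_L)/(R2 + R3‖R_L) = 2.643 × 3560/4417 = 2.13 V.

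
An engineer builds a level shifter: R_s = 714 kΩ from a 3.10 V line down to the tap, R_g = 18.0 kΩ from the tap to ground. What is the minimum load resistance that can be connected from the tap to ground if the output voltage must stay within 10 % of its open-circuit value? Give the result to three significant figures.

Output resistance R_th = R_s‖R_g = (714 × 18.0)/732.0 = 17.56 kΩ.
The fractional drop is R_th/(R_th + R_L); requiring this ≤ 0.100 gives R_L ≥ R_th(1/0.100 − 1) = 17.56 × 9.000 = 158 kΩ.

R_L(min) ≈ 158 kΩ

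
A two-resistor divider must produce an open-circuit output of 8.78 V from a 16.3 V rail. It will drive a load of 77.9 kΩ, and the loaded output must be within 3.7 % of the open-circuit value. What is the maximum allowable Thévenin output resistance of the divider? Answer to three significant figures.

R_th ≤ 2.99 kΩ

Loading drop = R_th/(R_th + R_L) ≤ 0.0370, so R_th ≤ R_L · ε/(1−ε) = 77.9 kΩ × 0.0370/0.9630 = 2.99 kΩ.
(Any R1, R2 with R2/(R1+R2) = 0.539 and R1‖R2 ≤ 2.99 kΩ will meet the spec.)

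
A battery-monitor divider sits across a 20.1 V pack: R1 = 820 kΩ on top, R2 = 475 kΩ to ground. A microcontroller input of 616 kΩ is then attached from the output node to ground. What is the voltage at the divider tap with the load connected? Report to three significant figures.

V_out ≈ 4.95 V

The load sits in parallel with R2: R2‖R_L = (475 × 616) / (475 + 616) = 268.2 kΩ.
V_out = 20.1 × 268.2 / (820 + 268.2) = 20.1 × 268.2/1088 = 4.95 V.
(Unloaded it would have been 7.37 V.)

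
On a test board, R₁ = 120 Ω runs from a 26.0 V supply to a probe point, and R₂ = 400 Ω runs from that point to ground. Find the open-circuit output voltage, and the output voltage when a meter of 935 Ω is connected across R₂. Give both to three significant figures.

Open-circuit: V = 26.0 × 400/(120 + 400) = 20.0 V.
With the load, R₂ becomes R₂‖R_L = 280.1 Ω, so V = 26.0 × 280.1/400.1 = 18.2 V.

Unloaded: 20.0 V; loaded: 18.2 V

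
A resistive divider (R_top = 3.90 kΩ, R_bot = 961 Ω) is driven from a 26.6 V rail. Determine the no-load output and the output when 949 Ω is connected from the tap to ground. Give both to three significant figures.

Open-circuit: V = 26.6 × 961/(3900 + 961) = 5.26 V.
With the load, R_bot becomes R_bot‖R_L = 477.5 Ω, so V = 26.6 × 477.5/4377 = 2.90 V.

Unloaded: 5.26 V; loaded: 2.90 V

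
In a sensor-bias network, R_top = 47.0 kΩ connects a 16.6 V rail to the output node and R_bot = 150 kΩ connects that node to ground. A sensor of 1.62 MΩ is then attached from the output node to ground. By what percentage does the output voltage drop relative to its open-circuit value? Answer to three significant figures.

The divider's output (Thévenin) resistance is R_top‖R_bot = 35.79 kΩ.
Fractional drop under load = R_th/(R_th + R_L) = 35.79 / (35.79 + 1620) = 0.02161.
So the output falls by 2.16 %.

2.16 %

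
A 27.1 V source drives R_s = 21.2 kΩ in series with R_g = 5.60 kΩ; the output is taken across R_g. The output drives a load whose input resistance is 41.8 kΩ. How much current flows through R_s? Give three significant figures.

I ≈ 1.04 mA

R_g‖R_L = 4.938 kΩ, so the source sees R_s + R_g‖R_L = 26.14 kΩ.
I = 27.1 V / 26.14 kΩ = 1.04 mA.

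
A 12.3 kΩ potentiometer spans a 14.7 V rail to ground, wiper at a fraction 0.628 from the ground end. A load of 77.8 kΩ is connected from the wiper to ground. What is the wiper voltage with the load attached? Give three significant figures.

V ≈ 8.90 V

The wiper splits the pot into (1−α)R = 4.576 kΩ above and αR = 7.724 kΩ below.
Lower section ‖ load = 7.027 kΩ.
V_wiper = 14.7 × 7.027/(4.576 + 7.027) = 8.90 V.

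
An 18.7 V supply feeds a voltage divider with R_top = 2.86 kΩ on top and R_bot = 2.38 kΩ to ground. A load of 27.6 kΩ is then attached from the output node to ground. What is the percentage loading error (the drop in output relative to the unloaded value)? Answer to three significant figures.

The divider's output (Thévenin) resistance is R_top‖R_bot = 1.299 kΩ.
Fractional drop under load = R_th/(R_th + R_L) = 1.299 / (1.299 + 27.6) = 0.04495.
So the output falls by 4.49 %.

4.49 %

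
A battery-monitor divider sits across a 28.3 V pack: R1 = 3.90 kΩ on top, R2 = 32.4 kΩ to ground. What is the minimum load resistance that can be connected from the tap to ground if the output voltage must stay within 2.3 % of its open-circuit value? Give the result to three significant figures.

Output resistance R_th = R1‖R2 = (3.90 × 32.4)/36.30 = 3.481 kΩ.
The fractional drop is R_th/(R_th + R_L); requiring this ≤ 0.0230 gives R_L ≥ R_th(1/0.0230 − 1) = 3.481 × 42.48 = 148 kΩ.

R_L(min) ≈ 148 kΩ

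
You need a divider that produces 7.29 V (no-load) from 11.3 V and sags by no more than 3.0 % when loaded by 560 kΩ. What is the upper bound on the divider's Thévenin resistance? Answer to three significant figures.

R_th ≤ 17.3 kΩ

Loading drop = R_th/(R_th + R_L) ≤ 0.0300, so R_th ≤ R_L · ε/(1−ε) = 560 kΩ × 0.0300/0.9700 = 17.3 kΩ.
(Any R1, R2 with R2/(R1+R2) = 0.645 and R1‖R2 ≤ 17.3 kΩ will meet the spec.)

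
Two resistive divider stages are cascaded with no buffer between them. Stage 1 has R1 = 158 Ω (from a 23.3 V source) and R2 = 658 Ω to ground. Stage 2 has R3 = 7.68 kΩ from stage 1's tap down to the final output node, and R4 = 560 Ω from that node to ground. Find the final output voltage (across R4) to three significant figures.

V_out ≈ 1.26 V

Stage 2 presents R3+R4 = 8240 Ω as a load on stage 1's tap.
Stage 1's lower leg becomes R2‖(R3+R4) = 609.3 Ω, so V_mid = 23.3 × 609.3/767.3 = 18.50 V.
Stage 2 is itself unloaded: V_out = V_mid × R4/(R3+R4) = 18.50 × 560/8240 = 1.26 V.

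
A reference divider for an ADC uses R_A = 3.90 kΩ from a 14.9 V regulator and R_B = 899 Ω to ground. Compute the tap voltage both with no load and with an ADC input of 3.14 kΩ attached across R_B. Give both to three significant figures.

Open-circuit: V = 14.9 × 899/(3900 + 899) = 2.79 V.
With the load, R_B becomes R_B‖R_L = 698.9 Ω, so V = 14.9 × 698.9/4599 = 2.26 V.

Unloaded: 2.79 V; loaded: 2.26 V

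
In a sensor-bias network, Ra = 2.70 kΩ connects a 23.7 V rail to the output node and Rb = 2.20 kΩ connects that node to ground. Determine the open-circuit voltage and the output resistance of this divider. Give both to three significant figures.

V_th = 10.6 V, R_th = 1.21 kΩ

V_th is the open-circuit tap voltage: 23.7 × 2.20/(2.70 + 2.20) = 10.6 V.
With the supply zeroed, Ra and Rb appear in parallel from the tap: R_th = Ra‖Rb = (2.70 × 2.20)/4.900 = 1.21 kΩ.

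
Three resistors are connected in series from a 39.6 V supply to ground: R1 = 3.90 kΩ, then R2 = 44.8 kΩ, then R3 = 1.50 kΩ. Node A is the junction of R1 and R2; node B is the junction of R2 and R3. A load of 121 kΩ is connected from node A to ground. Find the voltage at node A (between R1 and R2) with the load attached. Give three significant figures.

Below node A the series string R2+R3 = 46.30 kΩ sits in parallel with the 121 kΩ load: 33.49 kΩ.
V_A = 39.6 × 33.49/(3.90 + 33.49) = 35.5 V.

V ≈ 35.5 V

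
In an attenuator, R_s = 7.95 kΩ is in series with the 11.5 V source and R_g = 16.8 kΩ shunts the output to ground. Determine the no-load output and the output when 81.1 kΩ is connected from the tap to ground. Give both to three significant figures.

Open-circuit: V = 11.5 × 16.8/(7.95 + 16.8) = 7.81 V.
With the load, R_g becomes R_g‖R_L = 13.92 kΩ, so V = 11.5 × 13.92/21.87 = 7.32 V.

Unloaded: 7.81 V; loaded: 7.32 V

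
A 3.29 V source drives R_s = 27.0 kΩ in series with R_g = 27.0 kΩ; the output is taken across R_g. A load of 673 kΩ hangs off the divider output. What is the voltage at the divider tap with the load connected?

The load sits in parallel with R_g: R_g‖R_L = (27.0 × 673) / (27.0 + 673) = 25.96 kΩ.
V_out = 3.29 × 25.96 / (27.0 + 25.96) = 3.29 × 25.96/52.96 = 1.61 V.
(Unloaded it would have been 1.65 V.)

V_out ≈ 1.61 V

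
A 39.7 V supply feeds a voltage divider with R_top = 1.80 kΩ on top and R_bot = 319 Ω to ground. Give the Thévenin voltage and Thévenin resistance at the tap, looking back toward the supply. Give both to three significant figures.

V_th = 5.98 V, R_th = 271 Ω

V_th is the open-circuit tap voltage: 39.7 × 319/(1800 + 319) = 5.98 V.
With the supply zeroed, R_top and R_bot appear in parallel from the tap: R_th = R_top‖R_bot = (1800 × 319)/2119 = 271 Ω.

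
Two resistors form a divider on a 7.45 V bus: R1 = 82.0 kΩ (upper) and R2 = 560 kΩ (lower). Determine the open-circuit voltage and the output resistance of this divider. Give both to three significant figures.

V_th is the open-circuit tap voltage: 7.45 × 560/(82.0 + 560) = 6.50 V.
With the supply zeroed, R1 and R2 appear in parallel from the tap: R_th = R1‖R2 = (82.0 × 560)/642.0 = 71.5 kΩ.

V_th = 6.50 V, R_th = 71.5 kΩ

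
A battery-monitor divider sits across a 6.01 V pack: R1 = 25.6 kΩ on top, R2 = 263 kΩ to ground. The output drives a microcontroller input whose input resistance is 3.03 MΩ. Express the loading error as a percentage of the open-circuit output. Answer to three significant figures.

0.764 %

The divider's output (Thévenin) resistance is R1‖R2 = 23.33 kΩ.
Fractional drop under load = R_th/(R_th + R_L) = 23.33 / (23.33 + 3030) = 0.007641.
So the output falls by 0.764 %.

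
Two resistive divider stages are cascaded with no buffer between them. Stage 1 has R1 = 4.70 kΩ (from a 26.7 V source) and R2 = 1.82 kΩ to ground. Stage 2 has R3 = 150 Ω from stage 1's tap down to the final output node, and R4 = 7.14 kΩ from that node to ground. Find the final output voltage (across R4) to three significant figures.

V_out ≈ 6.19 V

Stage 2 presents R3+R4 = 7290 Ω as a load on stage 1's tap.
Stage 1's lower leg becomes R2‖(R3+R4) = 1456 Ω, so V_mid = 26.7 × 1456/6156 = 6.316 V.
Stage 2 is itself unloaded: V_out = V_mid × R4/(R3+R4) = 6.316 × 7140/7290 = 6.19 V.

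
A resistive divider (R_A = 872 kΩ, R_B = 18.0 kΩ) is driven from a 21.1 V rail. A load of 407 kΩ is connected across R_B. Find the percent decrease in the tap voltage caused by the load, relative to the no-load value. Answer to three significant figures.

The divider's output (Thévenin) resistance is R_A‖R_B = 17.64 kΩ.
Fractional drop under load = R_th/(R_th + R_L) = 17.64 / (17.64 + 407) = 0.04153.
So the output falls by 4.15 %.

4.15 %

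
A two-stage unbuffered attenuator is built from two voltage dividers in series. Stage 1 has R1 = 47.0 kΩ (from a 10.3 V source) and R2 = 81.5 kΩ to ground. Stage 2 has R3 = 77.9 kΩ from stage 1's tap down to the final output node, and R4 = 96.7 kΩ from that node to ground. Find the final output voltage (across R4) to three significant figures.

Stage 2 presents R3+R4 = 174.6 kΩ as a load on stage 1's tap.
Stage 1's lower leg becomes R2‖(R3+R4) = 55.56 kΩ, so V_mid = 10.3 × 55.56/102.6 = 5.580 V.
Stage 2 is itself unloaded: V_out = V_mid × R4/(R3+R4) = 5.580 × 96.7/174.6 = 3.09 V.

V_out ≈ 3.09 V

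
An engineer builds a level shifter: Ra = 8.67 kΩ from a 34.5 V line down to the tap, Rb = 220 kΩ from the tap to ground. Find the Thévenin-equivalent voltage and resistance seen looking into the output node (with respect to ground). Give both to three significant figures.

V_th = 33.2 V, R_th = 8.34 kΩ

V_th is the open-circuit tap voltage: 34.5 × 220/(8.67 + 220) = 33.2 V.
With the supply zeroed, Ra and Rb appear in parallel from the tap: R_th = Ra‖Rb = (8.67 × 220)/228.7 = 8.34 kΩ.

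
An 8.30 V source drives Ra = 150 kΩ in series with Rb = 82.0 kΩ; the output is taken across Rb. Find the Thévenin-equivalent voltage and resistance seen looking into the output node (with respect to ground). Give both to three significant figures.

V_th is the open-circuit tap voltage: 8.30 × 82.0/(150 + 82.0) = 2.93 V.
With the supply zeroed, Ra and Rb appear in parallel from the tap: R_th = Ra‖Rb = (150 × 82.0)/232.0 = 53.0 kΩ.

V_th = 2.93 V, R_th = 53.0 kΩ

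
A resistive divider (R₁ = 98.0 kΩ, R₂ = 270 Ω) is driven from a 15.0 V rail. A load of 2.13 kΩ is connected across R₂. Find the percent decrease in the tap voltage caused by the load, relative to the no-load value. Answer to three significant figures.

11.2 %

Unloaded V = 15.0 × 270/98270 = 0.041213 V.
Loaded: R₂‖R_L = 239.6 Ω, giving V = 15.0 × 239.6/98240 = 0.036588 V.
Drop = (0.041213 − 0.036588) / 0.041213 = 11.2 %.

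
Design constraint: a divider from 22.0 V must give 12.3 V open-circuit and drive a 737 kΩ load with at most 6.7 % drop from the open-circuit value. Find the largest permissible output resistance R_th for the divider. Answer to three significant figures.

R_th ≤ 52.9 kΩ

Loading drop = R_th/(R_th + R_L) ≤ 0.0670, so R_th ≤ R_L · ε/(1−ε) = 737 kΩ × 0.0670/0.9330 = 52.9 kΩ.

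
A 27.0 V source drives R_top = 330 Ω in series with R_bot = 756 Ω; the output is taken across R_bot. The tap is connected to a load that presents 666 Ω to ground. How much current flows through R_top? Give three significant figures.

I ≈ 39.5 mA

R_bot‖R_L = 354.1 Ω, so the source sees R_top + R_bot‖R_L = 684.1 Ω.
I = 27.0 V / 684.1 Ω = 39.5 mA.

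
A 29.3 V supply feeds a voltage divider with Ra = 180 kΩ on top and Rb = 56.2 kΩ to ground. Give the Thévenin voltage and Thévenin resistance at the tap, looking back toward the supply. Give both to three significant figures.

V_th = 6.97 V, R_th = 42.8 kΩ

V_th is the open-circuit tap voltage: 29.3 × 56.2/(180 + 56.2) = 6.97 V.
With the supply zeroed, Ra and Rb appear in parallel from the tap: R_th = Ra‖Rb = (180 × 56.2)/236.2 = 42.8 kΩ.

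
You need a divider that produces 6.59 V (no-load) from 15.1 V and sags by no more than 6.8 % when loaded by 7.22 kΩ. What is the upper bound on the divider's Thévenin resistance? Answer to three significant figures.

R_th ≤ 527 Ω

Loading drop = R_th/(R_th + R_L) ≤ 0.0680, so R_th ≤ R_L · ε/(1−ε) = 7.22 kΩ × 0.0680/0.9320 = 527 Ω.
(Any R1, R2 with R2/(R1+R2) = 0.436 and R1‖R2 ≤ 527 Ω will meet the spec.)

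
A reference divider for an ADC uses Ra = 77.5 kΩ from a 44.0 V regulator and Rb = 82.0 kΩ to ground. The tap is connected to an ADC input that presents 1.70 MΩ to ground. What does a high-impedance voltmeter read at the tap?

The load sits in parallel with Rb: Rb‖R_L = (82.0 × 1700) / (82.0 + 1700) = 78.23 kΩ.
V_out = 44.0 × 78.23 / (77.5 + 78.23) = 44.0 × 78.23/155.7 = 22.1 V.
(Unloaded it would have been 22.6 V.)

V_out ≈ 22.1 V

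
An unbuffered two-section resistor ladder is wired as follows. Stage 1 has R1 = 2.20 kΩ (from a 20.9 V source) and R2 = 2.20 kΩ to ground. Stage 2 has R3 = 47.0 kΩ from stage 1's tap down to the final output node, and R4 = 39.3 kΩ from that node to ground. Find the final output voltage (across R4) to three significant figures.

Stage 2 presents R3+R4 = 86.30 kΩ as a load on stage 1's tap.
Stage 1's lower leg becomes R2‖(R3+R4) = 2.145 kΩ, so V_mid = 20.9 × 2.145/4.345 = 10.32 V.
Stage 2 is itself unloaded: V_out = V_mid × R4/(R3+R4) = 10.32 × 39.3/86.30 = 4.70 V.

V_out ≈ 4.70 V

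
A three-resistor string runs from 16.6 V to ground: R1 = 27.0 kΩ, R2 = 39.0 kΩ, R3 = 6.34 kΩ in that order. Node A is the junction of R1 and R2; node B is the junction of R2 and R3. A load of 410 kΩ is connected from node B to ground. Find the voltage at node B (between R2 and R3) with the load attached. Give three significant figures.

V ≈ 1.43 V

At node B, R3 is in parallel with the load: R3‖R_L = 6.243 kΩ.
Below node A the resistance is R2 + (R3‖R_L) = 45.24 kΩ, so V_A = 16.6 × 45.24/72.24 = 10.40 V.
Then V_B = V_A × (R3‖R_L)/(R2 + R3‖R_L) = 10.40 × 6.243/45.24 = 1.43 V.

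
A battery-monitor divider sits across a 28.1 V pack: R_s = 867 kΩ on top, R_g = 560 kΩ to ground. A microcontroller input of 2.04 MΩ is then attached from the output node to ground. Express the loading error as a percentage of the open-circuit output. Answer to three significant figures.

The divider's output (Thévenin) resistance is R_s‖R_g = 340.2 kΩ.
Fractional drop under load = R_th/(R_th + R_L) = 340.2 / (340.2 + 2040) = 0.1429.
So the output falls by 14.3 %.

14.3 %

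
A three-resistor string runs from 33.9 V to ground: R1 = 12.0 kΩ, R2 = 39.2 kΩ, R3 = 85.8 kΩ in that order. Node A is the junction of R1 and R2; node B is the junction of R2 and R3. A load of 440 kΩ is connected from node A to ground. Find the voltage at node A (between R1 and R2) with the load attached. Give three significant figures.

V ≈ 30.2 V

Below node A the series string R2+R3 = 125.0 kΩ sits in parallel with the 440 kΩ load: 97.35 kΩ.
V_A = 33.9 × 97.35/(12.0 + 97.35) = 30.2 V.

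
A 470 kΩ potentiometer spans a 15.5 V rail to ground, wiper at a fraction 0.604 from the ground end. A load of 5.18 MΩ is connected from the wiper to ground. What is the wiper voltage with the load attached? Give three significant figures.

V ≈ 9.16 V

The wiper splits the pot into (1−α)R = 186.1 kΩ above and αR = 283.9 kΩ below.
Lower section ‖ load = 269.1 kΩ.
V_wiper = 15.5 × 269.1/(186.1 + 269.1) = 9.16 V.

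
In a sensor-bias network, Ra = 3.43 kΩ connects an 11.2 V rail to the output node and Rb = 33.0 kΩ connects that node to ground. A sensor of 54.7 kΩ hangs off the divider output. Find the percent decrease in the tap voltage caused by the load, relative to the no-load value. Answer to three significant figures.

5.37 %

The divider's output (Thévenin) resistance is Ra‖Rb = 3.107 kΩ.
Fractional drop under load = R_th/(R_th + R_L) = 3.107 / (3.107 + 54.7) = 0.05375.
So the output falls by 5.37 %.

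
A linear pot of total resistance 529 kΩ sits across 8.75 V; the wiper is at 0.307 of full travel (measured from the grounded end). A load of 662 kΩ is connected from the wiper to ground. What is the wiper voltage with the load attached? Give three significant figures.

The wiper splits the pot into (1−α)R = 366.6 kΩ above and αR = 162.4 kΩ below.
Lower section ‖ load = 130.4 kΩ.
V_wiper = 8.75 × 130.4/(366.6 + 130.4) = 2.30 V.

V ≈ 2.30 V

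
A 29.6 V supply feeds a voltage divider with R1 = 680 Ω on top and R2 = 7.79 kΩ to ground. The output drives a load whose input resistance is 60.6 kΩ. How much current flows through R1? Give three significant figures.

R2‖R_L = 6903 Ω, so the source sees R1 + R2‖R_L = 7583 Ω.
I = 29.6 V / 7583 Ω = 3.90 mA.

I ≈ 3.90 mA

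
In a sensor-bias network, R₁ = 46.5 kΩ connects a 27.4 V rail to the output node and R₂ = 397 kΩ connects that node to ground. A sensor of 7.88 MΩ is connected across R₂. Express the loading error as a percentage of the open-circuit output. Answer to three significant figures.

0.525 %

The divider's output (Thévenin) resistance is R₁‖R₂ = 41.62 kΩ.
Fractional drop under load = R_th/(R_th + R_L) = 41.62 / (41.62 + 7880) = 0.005255.
So the output falls by 0.525 %.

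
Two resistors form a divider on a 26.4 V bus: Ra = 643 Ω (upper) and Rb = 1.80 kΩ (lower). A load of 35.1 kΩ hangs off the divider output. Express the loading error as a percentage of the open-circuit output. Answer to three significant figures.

The divider's output (Thévenin) resistance is Ra‖Rb = 473.8 Ω.
Fractional drop under load = R_th/(R_th + R_L) = 473.8 / (473.8 + 35100) = 0.01332.
So the output falls by 1.33 %.

1.33 %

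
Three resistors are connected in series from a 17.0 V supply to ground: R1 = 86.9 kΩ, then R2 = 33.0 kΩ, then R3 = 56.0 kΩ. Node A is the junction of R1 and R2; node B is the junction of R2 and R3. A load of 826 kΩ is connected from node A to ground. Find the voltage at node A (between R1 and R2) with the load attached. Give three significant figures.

Below node A the series string R2+R3 = 89.00 kΩ sits in parallel with the 826 kΩ load: 80.34 kΩ.
V_A = 17.0 × 80.34/(86.9 + 80.34) = 8.17 V.

V ≈ 8.17 V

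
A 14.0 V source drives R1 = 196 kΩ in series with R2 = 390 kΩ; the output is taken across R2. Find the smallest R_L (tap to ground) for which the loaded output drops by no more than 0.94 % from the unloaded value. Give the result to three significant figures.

R_L(min) ≈ 13.7 MΩ

Output resistance R_th = R1‖R2 = (196 × 390)/586.0 = 130.4 kΩ.
The fractional drop is R_th/(R_th + R_L); requiring this ≤ 0.00940 gives R_L ≥ R_th(1/0.00940 − 1) = 130.4 × 105.4 = 13.7 MΩ.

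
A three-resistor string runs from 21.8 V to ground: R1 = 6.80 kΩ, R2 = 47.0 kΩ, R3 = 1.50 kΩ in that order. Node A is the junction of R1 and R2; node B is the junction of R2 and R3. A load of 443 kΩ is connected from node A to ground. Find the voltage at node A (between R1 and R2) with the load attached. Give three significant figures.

Below node A the series string R2+R3 = 48.50 kΩ sits in parallel with the 443 kΩ load: 43.71 kΩ.
V_A = 21.8 × 43.71/(6.80 + 43.71) = 18.9 V.

V ≈ 18.9 V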